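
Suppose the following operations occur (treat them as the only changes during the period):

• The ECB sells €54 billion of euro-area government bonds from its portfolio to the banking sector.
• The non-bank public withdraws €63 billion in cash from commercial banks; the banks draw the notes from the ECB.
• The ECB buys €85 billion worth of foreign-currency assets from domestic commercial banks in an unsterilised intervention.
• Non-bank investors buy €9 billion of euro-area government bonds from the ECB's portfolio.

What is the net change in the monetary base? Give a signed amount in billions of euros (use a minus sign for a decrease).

+€22 billion

OMO sale (to banks) €54 billion: ECB balance sheet contracts → −€54B.
Currency withdrawal €63 billion: just a shift between currency and reserves — both are base money → 0.
FX purchase €85 billion: ECB balance sheet expands → +€85B.
Asset sale (to non-banks) €9 billion: ECB balance sheet contracts → −€9B.
Net: −54 + 0 + 85 − 9 = +€22 billion.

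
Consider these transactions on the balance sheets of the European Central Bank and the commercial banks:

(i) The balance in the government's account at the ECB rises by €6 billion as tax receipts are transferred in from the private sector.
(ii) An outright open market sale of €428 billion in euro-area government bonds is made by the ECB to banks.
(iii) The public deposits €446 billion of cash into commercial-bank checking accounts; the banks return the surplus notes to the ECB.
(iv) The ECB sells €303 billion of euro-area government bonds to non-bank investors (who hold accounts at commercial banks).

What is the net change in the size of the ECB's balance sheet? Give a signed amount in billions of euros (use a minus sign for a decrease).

ECB balance sheet:
  Assets:      Securities −€731B
  Liabilities: Bank reserves −€291B, Currency in circulation −€446B, Government deposits +€6B
Change in total ECB assets = -€731 billion.

-€731 billion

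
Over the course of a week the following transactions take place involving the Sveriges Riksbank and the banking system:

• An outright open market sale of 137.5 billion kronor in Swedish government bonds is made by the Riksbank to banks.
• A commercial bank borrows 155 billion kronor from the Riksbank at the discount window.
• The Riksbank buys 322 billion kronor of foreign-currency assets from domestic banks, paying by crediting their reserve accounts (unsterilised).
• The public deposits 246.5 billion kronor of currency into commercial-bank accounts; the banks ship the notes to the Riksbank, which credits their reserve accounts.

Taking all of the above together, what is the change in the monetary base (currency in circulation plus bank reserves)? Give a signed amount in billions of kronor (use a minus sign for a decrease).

Riksbank balance sheet:
  Assets:      Securities −137.5B, Loans to banks +155B, Foreign assets +322B
  Liabilities: Bank reserves +586B, Currency in circulation −246.5B
Monetary base = currency + reserves: −246.5B + (+586B) = +339.5 billion.

+339.5 billion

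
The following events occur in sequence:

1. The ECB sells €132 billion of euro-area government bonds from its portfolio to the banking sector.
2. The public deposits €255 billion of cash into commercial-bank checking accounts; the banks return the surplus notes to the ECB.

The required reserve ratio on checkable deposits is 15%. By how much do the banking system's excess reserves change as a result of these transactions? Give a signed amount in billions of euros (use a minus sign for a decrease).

+€84.75 billion

OMO sale (to banks) €132 billion: reserves −€132B, deposits 0.
Currency deposit €255 billion: reserves +€255B, deposits +€255B.
Totals: Δreserves = +€123B, Δdeposits = +€255B.
Δrequired reserves = 15% × +€255B = +€38.25B.
Δexcess reserves = Δreserves − Δrequired = +€123B − (+€38.25B) = +€84.75 billion.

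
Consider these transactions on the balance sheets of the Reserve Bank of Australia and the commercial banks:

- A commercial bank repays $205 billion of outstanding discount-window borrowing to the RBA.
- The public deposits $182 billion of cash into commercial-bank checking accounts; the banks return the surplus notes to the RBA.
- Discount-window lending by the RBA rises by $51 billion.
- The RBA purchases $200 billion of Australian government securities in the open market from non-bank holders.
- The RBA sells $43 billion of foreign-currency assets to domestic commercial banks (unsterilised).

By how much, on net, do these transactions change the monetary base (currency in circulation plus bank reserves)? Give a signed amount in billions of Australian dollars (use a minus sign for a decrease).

Discount-window repayment $205 billion: RBA balance sheet contracts → −$205B.
Currency deposit $182 billion: just a shift between currency and reserves — both are base money → 0.
Discount-window loan $51 billion: RBA balance sheet expands → +$51B.
Asset purchase (from non-banks) $200 billion: RBA balance sheet expands → +$200B.
FX sale $43 billion: RBA balance sheet contracts → −$43B.
Net: −205 + 0 + 51 + 200 − 43 = +$3 billion.

+$3 billion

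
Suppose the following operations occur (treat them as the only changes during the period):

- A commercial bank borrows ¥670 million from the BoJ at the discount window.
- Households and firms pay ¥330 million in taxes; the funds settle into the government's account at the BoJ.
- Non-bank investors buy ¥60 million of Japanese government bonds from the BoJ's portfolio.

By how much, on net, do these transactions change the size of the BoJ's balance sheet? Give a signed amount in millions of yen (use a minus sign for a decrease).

BoJ balance sheet:
  Assets:      Securities −¥60M, Loans to banks +¥670M
  Liabilities: Bank reserves +¥280M, Government deposits +¥330M
Change in total BoJ assets = +¥610 million.

+¥610 million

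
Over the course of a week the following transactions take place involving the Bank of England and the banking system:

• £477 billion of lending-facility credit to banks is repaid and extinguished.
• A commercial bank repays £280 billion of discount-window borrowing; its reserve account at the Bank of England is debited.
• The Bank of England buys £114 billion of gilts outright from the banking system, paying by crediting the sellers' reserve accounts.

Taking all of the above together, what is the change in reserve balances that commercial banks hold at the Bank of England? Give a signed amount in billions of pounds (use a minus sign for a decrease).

Bank of England balance sheet:
  Assets:      Securities +£114B, Loans to banks −£757B
  Liabilities: Bank reserves −£643B
Commercial banking system:
  Assets:      Reserves at CB −£643B, Securities −£114B
  Liabilities: Borrowings from CB −£757B
So the change in reserve balances that commercial banks hold at the Bank of England is -£643 billion.

-£643 billion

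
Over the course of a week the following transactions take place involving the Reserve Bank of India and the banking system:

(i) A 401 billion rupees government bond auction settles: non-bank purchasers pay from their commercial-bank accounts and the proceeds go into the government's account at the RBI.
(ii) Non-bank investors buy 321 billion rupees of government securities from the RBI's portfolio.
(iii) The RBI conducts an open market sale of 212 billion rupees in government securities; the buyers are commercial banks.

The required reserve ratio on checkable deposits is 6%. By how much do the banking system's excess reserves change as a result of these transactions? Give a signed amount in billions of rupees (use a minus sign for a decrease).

-890.68 billion

Government account inflow 401 billion rupees: reserves −401B, deposits −401B.
Asset sale (to non-banks) 321 billion rupees: reserves −321B, deposits −321B.
OMO sale (to banks) 212 billion rupees: reserves −212B, deposits 0.
Totals: Δreserves = −934B, Δdeposits = −722B.
Δrequired reserves = 6% × −722B = −43.32B.
Δexcess reserves = Δreserves − Δrequired = −934B − (−43.32B) = -890.68 billion.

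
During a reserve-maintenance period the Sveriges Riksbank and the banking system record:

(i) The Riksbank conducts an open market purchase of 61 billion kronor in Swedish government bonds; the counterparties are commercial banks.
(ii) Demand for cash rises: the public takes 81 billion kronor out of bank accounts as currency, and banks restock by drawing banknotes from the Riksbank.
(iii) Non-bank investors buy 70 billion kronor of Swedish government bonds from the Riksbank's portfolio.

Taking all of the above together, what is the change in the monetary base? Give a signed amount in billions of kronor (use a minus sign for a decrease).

-9 billion

Riksbank balance sheet:
  Assets:      Securities −9B
  Liabilities: Bank reserves −90B, Currency in circulation +81B
Commercial banking system:
  Assets:      Reserves at CB −90B, Securities −61B
  Liabilities: Checkable deposits −151B
Monetary base = currency + reserves: +81B + (−90B) = -9 billion.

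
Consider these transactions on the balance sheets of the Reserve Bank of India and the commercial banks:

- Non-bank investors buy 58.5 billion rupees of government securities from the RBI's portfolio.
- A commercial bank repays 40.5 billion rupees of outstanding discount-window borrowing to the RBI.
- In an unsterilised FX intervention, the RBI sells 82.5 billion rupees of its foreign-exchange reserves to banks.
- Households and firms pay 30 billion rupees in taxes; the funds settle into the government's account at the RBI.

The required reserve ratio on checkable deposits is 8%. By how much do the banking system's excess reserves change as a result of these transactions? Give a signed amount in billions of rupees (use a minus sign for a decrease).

-204.42 billion

Asset sale (to non-banks) 58.5 billion rupees: reserves −58.5B, deposits −58.5B.
Discount-window repayment 40.5 billion rupees: reserves −40.5B, deposits 0.
FX sale 82.5 billion rupees: reserves −82.5B, deposits 0.
Government account inflow 30 billion rupees: reserves −30B, deposits −30B.
Totals: Δreserves = −211.5B, Δdeposits = −88.5B.
Δrequired reserves = 8% × −88.5B = −7.08B.
Δexcess reserves = Δreserves − Δrequired = −211.5B − (−7.08B) = -204.42 billion.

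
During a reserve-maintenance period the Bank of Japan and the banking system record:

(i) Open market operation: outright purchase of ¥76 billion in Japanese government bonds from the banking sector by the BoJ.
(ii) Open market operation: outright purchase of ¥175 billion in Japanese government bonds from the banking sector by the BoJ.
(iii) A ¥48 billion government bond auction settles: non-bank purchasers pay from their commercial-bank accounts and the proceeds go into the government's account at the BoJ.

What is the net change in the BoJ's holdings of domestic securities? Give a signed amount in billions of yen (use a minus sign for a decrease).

+¥251 billion

OMO purchase (from banks) ¥76 billion: securities added to the BoJ's portfolio → +¥76B.
OMO purchase (from banks) ¥175 billion: securities added to the BoJ's portfolio → +¥175B.
Government account inflow ¥48 billion: the BoJ's securities portfolio is untouched → 0.
Net: 76 + 175 + 0 = +¥251 billion.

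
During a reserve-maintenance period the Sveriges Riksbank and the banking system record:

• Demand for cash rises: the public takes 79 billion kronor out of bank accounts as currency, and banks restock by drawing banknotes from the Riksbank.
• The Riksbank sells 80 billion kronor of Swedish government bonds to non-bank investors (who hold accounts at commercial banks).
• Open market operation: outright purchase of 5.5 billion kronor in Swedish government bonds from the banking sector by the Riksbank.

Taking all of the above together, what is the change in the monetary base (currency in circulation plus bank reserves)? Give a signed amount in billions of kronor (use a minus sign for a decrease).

-74.5 billion

Riksbank balance sheet:
  Assets:      Securities −74.5B
  Liabilities: Bank reserves −153.5B, Currency in circulation +79B
Monetary base = currency + reserves: +79B + (−153.5B) = -74.5 billion.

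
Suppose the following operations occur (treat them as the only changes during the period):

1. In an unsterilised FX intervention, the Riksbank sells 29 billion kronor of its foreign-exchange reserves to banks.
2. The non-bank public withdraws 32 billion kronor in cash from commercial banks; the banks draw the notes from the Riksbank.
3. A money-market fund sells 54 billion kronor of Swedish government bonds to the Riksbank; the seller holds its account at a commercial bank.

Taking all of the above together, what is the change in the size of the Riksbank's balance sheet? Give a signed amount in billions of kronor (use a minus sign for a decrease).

Riksbank balance sheet:
  Assets:      Securities +54B, Foreign assets −29B
  Liabilities: Bank reserves −7B, Currency in circulation +32B
Commercial banking system:
  Assets:      Reserves at CB −7B, Foreign assets +29B
  Liabilities: Checkable deposits +22B
Change in total Riksbank assets = +25 billion.

+25 billion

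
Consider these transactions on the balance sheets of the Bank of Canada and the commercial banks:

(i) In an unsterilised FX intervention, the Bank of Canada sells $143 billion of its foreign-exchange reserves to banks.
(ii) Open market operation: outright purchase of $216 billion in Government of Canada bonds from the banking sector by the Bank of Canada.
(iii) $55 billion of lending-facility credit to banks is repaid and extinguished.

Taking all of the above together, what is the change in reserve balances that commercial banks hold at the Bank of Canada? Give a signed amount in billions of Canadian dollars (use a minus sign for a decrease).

+$18 billion

FX sale $143 billion: the buying banks pay out of their reserve balances → −$143B.
OMO purchase (from banks) $216 billion: the Bank of Canada pays by crediting reserve accounts → +$216B.
Discount-window repayment $55 billion: repayment is debited from reserves → −$55B.
Net: −143 + 216 − 55 = +$18 billion.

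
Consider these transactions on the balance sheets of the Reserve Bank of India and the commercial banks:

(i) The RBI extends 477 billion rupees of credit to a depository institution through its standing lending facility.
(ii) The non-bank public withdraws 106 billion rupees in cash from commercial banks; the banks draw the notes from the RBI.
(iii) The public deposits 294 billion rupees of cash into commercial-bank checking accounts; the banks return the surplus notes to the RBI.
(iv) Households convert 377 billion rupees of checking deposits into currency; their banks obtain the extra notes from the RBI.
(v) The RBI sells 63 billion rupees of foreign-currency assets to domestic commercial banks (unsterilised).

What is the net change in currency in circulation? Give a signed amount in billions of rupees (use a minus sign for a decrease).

+189 billion

Discount-window loan 477 billion rupees: no currency enters or leaves circulation → 0.
Currency withdrawal 106 billion rupees: notes leave the central bank → +106B.
Currency deposit 294 billion rupees: notes return to the central bank → −294B.
Currency withdrawal 377 billion rupees: notes leave the central bank → +377B.
FX sale 63 billion rupees: no currency enters or leaves circulation → 0.
Net: 0 + 106 − 294 + 377 + 0 = +189 billion.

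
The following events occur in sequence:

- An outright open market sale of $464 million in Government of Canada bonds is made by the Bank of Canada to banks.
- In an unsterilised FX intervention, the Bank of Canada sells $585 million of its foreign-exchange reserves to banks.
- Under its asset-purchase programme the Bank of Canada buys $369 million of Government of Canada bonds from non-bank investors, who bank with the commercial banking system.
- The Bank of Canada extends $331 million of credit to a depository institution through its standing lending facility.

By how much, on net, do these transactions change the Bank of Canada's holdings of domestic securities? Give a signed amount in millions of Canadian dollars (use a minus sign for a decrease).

-$95 million

OMO sale (to banks) $464 million: securities removed from the Bank of Canada's portfolio → −$464M.
FX sale $585 million: the Bank of Canada's securities portfolio is untouched → 0.
Asset purchase (from non-banks) $369 million: securities added to the Bank of Canada's portfolio → +$369M.
Discount-window loan $331 million: the Bank of Canada's securities portfolio is untouched → 0.
Net: −464 + 0 + 369 + 0 = -$95 million.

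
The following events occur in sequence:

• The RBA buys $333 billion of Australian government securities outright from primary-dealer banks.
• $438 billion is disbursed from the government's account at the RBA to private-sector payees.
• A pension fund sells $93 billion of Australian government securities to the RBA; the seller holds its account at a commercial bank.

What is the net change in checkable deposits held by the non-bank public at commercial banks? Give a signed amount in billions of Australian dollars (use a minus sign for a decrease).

+$531 billion

OMO purchase (from banks) $333 billion: the counterparty is a bank, so public deposits are unchanged → 0.
Government spending $438 billion: non-bank counterparties' bank balances rise → +$438B.
Asset purchase (from non-banks) $93 billion: non-bank counterparties' bank balances rise → +$93B.
Net: 0 + 438 + 93 = +$531 billion.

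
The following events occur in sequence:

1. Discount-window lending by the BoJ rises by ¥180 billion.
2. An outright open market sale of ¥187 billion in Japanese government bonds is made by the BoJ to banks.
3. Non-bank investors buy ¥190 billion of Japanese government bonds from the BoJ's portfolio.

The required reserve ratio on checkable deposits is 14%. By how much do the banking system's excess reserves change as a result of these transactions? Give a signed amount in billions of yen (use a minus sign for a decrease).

Discount-window loan ¥180 billion: reserves +¥180B, deposits 0.
OMO sale (to banks) ¥187 billion: reserves −¥187B, deposits 0.
Asset sale (to non-banks) ¥190 billion: reserves −¥190B, deposits −¥190B.
Totals: Δreserves = −¥197B, Δdeposits = −¥190B.
Δrequired reserves = 14% × −¥190B = −¥26.6B.
Δexcess reserves = Δreserves − Δrequired = −¥197B − (−¥26.6B) = -¥170.4 billion.

-¥170.4 billion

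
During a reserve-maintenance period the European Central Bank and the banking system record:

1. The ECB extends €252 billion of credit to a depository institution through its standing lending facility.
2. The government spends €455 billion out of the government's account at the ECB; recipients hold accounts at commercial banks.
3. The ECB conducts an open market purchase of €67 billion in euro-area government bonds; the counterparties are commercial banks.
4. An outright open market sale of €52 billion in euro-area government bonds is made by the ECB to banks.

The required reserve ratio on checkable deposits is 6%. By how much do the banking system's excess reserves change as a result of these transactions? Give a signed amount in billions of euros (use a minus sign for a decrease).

+€694.7 billion

Discount-window loan €252 billion: reserves +€252B, deposits 0.
Government spending €455 billion: reserves +€455B, deposits +€455B.
OMO purchase (from banks) €67 billion: reserves +€67B, deposits 0.
OMO sale (to banks) €52 billion: reserves −€52B, deposits 0.
Totals: Δreserves = +€722B, Δdeposits = +€455B.
Δrequired reserves = 6% × +€455B = +€27.3B.
Δexcess reserves = Δreserves − Δrequired = +€722B − (+€27.3B) = +€694.7 billion.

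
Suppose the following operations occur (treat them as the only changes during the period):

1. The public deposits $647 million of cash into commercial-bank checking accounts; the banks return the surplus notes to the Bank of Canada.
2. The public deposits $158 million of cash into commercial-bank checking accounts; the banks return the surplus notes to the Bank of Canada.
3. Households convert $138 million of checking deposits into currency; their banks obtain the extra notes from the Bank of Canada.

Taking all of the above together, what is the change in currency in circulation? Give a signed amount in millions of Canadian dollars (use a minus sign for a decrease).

-$667 million

Currency deposit $647 million: notes return to the central bank → −$647M.
Currency deposit $158 million: notes return to the central bank → −$158M.
Currency withdrawal $138 million: notes leave the central bank → +$138M.
Net: −647 − 158 + 138 = -$667 million.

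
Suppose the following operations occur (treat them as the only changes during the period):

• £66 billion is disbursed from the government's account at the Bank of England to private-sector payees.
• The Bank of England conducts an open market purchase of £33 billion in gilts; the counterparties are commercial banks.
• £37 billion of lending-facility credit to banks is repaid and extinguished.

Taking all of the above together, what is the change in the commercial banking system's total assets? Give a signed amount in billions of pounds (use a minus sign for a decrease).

Government spending £66 billion: bank balance sheets expand → +£66B.
OMO purchase (from banks) £33 billion: just an asset swap on bank balance sheets → 0.
Discount-window repayment £37 billion: bank balance sheets shrink → −£37B.
Net: 66 + 0 − 37 = +£29 billion.

+£29 billion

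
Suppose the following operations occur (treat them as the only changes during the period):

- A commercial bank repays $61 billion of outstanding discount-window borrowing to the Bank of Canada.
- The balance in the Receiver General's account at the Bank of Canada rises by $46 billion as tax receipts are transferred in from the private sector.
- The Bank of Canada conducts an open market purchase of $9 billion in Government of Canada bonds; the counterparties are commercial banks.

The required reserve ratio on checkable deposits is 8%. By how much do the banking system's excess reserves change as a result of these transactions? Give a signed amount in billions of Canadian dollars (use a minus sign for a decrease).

-$94.32 billion

Discount-window repayment $61 billion: reserves −$61B, deposits 0.
Government account inflow $46 billion: reserves −$46B, deposits −$46B.
OMO purchase (from banks) $9 billion: reserves +$9B, deposits 0.
Totals: Δreserves = −$98B, Δdeposits = −$46B.
Δrequired reserves = 8% × −$46B = −$3.68B.
Δexcess reserves = Δreserves − Δrequired = −$98B − (−$3.68B) = -$94.32 billion.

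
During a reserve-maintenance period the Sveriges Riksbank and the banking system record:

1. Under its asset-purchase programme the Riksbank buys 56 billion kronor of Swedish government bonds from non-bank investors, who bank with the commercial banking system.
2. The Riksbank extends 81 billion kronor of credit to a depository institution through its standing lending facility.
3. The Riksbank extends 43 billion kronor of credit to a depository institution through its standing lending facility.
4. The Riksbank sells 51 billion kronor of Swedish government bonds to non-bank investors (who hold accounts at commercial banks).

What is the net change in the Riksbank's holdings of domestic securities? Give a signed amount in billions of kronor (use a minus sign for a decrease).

+5 billion

Asset purchase (from non-banks) 56 billion kronor: securities added to the Riksbank's portfolio → +56B.
Discount-window loan 81 billion kronor: the Riksbank's securities portfolio is untouched → 0.
Discount-window loan 43 billion kronor: the Riksbank's securities portfolio is untouched → 0.
Asset sale (to non-banks) 51 billion kronor: securities removed from the Riksbank's portfolio → −51B.
Net: 56 + 0 + 0 − 51 = +5 billion.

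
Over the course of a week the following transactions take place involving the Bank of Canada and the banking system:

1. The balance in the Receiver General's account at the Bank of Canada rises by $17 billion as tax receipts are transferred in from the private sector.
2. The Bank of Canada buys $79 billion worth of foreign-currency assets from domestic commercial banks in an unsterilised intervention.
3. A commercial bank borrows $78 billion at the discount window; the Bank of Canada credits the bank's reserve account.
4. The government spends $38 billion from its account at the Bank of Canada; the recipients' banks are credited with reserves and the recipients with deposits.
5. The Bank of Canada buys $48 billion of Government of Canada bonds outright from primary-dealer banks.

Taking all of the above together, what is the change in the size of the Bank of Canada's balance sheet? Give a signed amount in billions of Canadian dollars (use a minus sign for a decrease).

Government account inflow $17 billion: only the composition of liabilities changes → 0.
FX purchase $79 billion: a Bank of Canada asset is acquired → +$79B.
Discount-window loan $78 billion: a Bank of Canada asset is acquired → +$78B.
Government spending $38 billion: only the composition of liabilities changes → 0.
OMO purchase (from banks) $48 billion: a Bank of Canada asset is acquired → +$48B.
Net: 0 + 79 + 78 + 0 + 48 = +$205 billion.

+$205 billion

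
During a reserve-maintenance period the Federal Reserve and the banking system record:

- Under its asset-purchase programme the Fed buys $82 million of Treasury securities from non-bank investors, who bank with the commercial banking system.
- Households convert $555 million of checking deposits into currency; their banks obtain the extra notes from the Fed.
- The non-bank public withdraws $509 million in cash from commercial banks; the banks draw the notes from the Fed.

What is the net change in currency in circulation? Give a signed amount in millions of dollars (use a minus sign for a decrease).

Fed balance sheet:
  Assets:      Securities +$82M
  Liabilities: Bank reserves −$982M, Currency in circulation +$1064M
So the change in currency in circulation is +$1064 million.

+$1064 million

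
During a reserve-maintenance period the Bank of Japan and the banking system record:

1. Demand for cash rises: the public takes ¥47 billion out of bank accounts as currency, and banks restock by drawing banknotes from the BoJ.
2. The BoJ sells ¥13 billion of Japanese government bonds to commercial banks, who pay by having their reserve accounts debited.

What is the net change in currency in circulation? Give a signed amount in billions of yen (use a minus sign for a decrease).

BoJ balance sheet:
  Assets:      Securities −¥13B
  Liabilities: Bank reserves −¥60B, Currency in circulation +¥47B
So the change in currency in circulation is +¥47 billion.

+¥47 billion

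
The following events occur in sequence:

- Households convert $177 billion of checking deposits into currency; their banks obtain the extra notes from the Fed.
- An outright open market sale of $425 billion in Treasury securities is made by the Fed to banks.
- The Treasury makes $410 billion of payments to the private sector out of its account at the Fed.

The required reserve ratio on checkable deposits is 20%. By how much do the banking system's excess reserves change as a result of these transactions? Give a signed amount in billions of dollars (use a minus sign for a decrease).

Currency withdrawal $177 billion: reserves −$177B, deposits −$177B.
OMO sale (to banks) $425 billion: reserves −$425B, deposits 0.
Government spending $410 billion: reserves +$410B, deposits +$410B.
Totals: Δreserves = −$192B, Δdeposits = +$233B.
Δrequired reserves = 20% × +$233B = +$46.6B.
Δexcess reserves = Δreserves − Δrequired = −$192B − (+$46.6B) = -$238.6 billion.

-$238.6 billion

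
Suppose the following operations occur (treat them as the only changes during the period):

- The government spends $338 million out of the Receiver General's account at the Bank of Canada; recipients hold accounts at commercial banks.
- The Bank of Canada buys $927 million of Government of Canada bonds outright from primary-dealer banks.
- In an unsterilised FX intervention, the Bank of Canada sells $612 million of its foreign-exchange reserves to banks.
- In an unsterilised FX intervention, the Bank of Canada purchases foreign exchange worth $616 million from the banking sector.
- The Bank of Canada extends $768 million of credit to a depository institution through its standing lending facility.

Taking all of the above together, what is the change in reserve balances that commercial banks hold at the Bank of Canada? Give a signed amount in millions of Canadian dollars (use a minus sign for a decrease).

Government spending $338 million: government payments flow into bank reserve accounts → +$338M.
OMO purchase (from banks) $927 million: the Bank of Canada pays by crediting reserve accounts → +$927M.
FX sale $612 million: the buying banks pay out of their reserve balances → −$612M.
FX purchase $616 million: the Bank of Canada pays by crediting reserve accounts → +$616M.
Discount-window loan $768 million: the loan is credited to the bank's reserve account → +$768M.
Net: 338 + 927 − 612 + 616 + 768 = +$2037 million.

+$2037 million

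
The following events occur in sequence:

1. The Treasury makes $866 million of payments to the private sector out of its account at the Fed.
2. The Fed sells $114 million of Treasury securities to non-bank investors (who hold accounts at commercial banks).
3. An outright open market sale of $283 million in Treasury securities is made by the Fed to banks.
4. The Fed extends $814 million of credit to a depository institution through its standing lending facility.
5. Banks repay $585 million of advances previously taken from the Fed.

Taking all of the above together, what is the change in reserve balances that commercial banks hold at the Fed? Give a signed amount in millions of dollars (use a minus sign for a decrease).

Government spending $866 million: government payments flow into bank reserve accounts → +$866M.
Asset sale (to non-banks) $114 million: the non-bank buyers' banks settle from reserves → −$114M.
OMO sale (to banks) $283 million: the buying banks pay out of their reserve balances → −$283M.
Discount-window loan $814 million: the loan is credited to the bank's reserve account → +$814M.
Discount-window repayment $585 million: repayment is debited from reserves → −$585M.
Net: 866 − 114 − 283 + 814 − 585 = +$698 million.

+$698 million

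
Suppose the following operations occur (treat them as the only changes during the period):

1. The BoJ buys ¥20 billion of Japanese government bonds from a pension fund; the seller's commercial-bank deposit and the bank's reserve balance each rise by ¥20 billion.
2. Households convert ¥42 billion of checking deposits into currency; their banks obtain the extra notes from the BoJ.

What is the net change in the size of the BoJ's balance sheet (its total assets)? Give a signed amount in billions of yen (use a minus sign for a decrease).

+¥20 billion

Asset purchase (from non-banks) ¥20 billion: a BoJ asset is acquired → +¥20B.
Currency withdrawal ¥42 billion: only the composition of liabilities changes → 0.
Net: 20 + 0 = +¥20 billion.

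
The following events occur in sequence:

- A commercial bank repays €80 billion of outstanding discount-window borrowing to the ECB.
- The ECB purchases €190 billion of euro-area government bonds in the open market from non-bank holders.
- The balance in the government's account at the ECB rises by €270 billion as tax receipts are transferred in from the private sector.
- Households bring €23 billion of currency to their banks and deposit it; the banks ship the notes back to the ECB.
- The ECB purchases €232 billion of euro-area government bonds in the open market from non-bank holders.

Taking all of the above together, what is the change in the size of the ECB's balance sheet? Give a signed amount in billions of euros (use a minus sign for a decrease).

ECB balance sheet:
  Assets:      Securities +€422B, Loans to banks −€80B
  Liabilities: Bank reserves +€95B, Currency in circulation −€23B, Government deposits +€270B
Commercial banking system:
  Assets:      Reserves at CB +€95B
  Liabilities: Checkable deposits +€175B, Borrowings from CB −€80B
Change in total ECB assets = +€342 billion.

+€342 billion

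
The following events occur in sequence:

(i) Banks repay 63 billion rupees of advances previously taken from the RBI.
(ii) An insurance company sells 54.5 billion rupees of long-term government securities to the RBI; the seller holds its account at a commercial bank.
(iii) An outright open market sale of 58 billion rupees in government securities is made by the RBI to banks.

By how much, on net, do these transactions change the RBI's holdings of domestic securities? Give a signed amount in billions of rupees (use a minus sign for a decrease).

-3.5 billion

Discount-window repayment 63 billion rupees: the RBI's securities portfolio is untouched → 0.
Asset purchase (from non-banks) 54.5 billion rupees: securities added to the RBI's portfolio → +54.5B.
OMO sale (to banks) 58 billion rupees: securities removed from the RBI's portfolio → −58B.
Net: 0 + 54.5 − 58 = -3.5 billion.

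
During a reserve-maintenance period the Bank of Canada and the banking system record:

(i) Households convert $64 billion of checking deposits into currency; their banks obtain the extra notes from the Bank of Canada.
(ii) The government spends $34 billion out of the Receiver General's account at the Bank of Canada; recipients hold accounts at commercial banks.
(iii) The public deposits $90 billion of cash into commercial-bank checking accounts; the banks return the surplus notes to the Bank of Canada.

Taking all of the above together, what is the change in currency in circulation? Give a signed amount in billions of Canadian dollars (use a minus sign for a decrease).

Bank of Canada balance sheet:
  Assets:      no change
  Liabilities: Bank reserves +$60B, Currency in circulation −$26B, Government deposits −$34B
So the change in currency in circulation is -$26 billion.

-$26 billion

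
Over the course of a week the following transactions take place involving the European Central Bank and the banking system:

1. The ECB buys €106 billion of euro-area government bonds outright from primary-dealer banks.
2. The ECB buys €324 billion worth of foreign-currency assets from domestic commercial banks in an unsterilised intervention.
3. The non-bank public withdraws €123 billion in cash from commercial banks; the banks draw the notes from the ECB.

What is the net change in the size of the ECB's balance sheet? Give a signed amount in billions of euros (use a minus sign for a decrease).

+€430 billion

ECB balance sheet:
  Assets:      Securities +€106B, Foreign assets +€324B
  Liabilities: Bank reserves +€307B, Currency in circulation +€123B
Change in total ECB assets = +€430 billion.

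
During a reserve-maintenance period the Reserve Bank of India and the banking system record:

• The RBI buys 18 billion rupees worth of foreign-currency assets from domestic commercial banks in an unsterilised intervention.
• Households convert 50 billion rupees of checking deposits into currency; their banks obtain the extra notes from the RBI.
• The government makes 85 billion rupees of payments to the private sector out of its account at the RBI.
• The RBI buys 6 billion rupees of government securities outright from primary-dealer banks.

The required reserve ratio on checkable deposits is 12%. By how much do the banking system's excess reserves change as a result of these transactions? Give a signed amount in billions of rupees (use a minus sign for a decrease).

+54.8 billion

FX purchase 18 billion rupees: reserves +18B, deposits 0.
Currency withdrawal 50 billion rupees: reserves −50B, deposits −50B.
Government spending 85 billion rupees: reserves +85B, deposits +85B.
OMO purchase (from banks) 6 billion rupees: reserves +6B, deposits 0.
Totals: Δreserves = +59B, Δdeposits = +35B.
Δrequired reserves = 12% × +35B = +4.2B.
Δexcess reserves = Δreserves − Δrequired = +59B − (+4.2B) = +54.8 billion.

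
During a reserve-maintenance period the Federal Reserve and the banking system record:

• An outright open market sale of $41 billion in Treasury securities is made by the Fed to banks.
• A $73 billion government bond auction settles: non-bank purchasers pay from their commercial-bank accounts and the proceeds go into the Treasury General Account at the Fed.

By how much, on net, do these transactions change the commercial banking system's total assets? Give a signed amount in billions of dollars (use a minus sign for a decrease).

-$73 billion

OMO sale (to banks) $41 billion: just an asset swap on bank balance sheets → 0.
Government account inflow $73 billion: bank balance sheets shrink → −$73B.
Net: 0 − 73 = -$73 billion.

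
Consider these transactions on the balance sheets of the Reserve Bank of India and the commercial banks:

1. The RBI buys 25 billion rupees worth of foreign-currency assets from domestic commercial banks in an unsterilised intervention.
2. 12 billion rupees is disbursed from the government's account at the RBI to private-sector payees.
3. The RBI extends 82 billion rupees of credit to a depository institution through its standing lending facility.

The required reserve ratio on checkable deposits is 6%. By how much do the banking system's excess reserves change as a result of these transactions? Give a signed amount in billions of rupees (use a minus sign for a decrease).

+118.28 billion

FX purchase 25 billion rupees: reserves +25B, deposits 0.
Government spending 12 billion rupees: reserves +12B, deposits +12B.
Discount-window loan 82 billion rupees: reserves +82B, deposits 0.
Totals: Δreserves = +119B, Δdeposits = +12B.
Δrequired reserves = 6% × +12B = +0.72B.
Δexcess reserves = Δreserves − Δrequired = +119B − (+0.72B) = +118.28 billion.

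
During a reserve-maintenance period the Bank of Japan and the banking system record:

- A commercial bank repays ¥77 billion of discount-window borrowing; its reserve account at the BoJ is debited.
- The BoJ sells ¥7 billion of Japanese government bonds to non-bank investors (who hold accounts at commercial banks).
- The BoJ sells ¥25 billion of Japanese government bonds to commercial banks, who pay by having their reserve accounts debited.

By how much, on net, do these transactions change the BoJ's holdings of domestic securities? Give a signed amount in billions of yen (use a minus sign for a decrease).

-¥32 billion

BoJ balance sheet:
  Assets:      Securities −¥32B, Loans to banks −¥77B
  Liabilities: Bank reserves −¥109B
Commercial banking system:
  Assets:      Reserves at CB −¥109B, Securities +¥25B
  Liabilities: Checkable deposits −¥7B, Borrowings from CB −¥77B
So the change in the BoJ's holdings of domestic securities is -¥32 billion.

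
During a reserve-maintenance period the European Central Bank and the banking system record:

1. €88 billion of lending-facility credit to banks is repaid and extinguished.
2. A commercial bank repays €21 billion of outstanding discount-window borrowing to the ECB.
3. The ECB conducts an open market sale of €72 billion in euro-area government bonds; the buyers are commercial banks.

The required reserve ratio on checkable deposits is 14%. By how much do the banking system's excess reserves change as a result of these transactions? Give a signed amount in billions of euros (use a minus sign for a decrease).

-€181 billion

Discount-window repayment €88 billion: reserves −€88B, deposits 0.
Discount-window repayment €21 billion: reserves −€21B, deposits 0.
OMO sale (to banks) €72 billion: reserves −€72B, deposits 0.
Totals: Δreserves = −€181B, Δdeposits = 0.
Δrequired reserves = 14% × 0 = 0.
Δexcess reserves = Δreserves − Δrequired = −€181B − (0) = -€181 billion.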